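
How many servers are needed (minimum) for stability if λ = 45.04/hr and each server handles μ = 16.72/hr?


Stability requires cμ > λ ⇔ c > λ/μ.
λ/μ = 45.04/16.72 = 2.6938
Minimum integer c = ⌊2.6938⌋ + 1 = 3
Check: 3·16.72 = 50.16 > 45.04, while 2·16.72 = 33.44 ≤ 45.04

Final: 3 servers


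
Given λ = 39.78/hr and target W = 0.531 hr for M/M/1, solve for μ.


W = 1/(μ−λ) ⇒ μ − λ = 1/W = 1/0.531 = 1.8832
μ = λ + 1/W = 39.78 + 1.8832 = 41.6632 per hr

Final: 41.6632 /hr


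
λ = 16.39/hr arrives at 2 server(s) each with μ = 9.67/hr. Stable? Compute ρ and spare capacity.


Total capacity cμ = 2·9.67 = 19.34/hr
ρ = λ/(cμ) = 16.39/19.34 = 0.8475
Stable ⇔ ρ < 1: YES
Spare capacity = cμ − λ = 19.34 − 16.39 = 2.95/hr

Final: ρ = 0.8475; stable; margin = 2.95/hr


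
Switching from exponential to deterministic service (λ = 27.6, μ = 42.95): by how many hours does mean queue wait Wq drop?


ρ = 27.6/42.95 = 0.6426
Wq(M/M/1) = ρ/(μ−λ) = 0.6426/15.35 = 0.04186 hr
Wq(M/D/1) = ρ/(2(μ−λ)) = 0.02093 hr
Savings = 0.04186 − 0.02093 = 0.02093 hr

Final: 0.02093 hr


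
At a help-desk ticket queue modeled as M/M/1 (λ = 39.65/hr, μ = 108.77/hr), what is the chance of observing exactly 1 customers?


ρ = 39.65/108.77 = 0.3645
P_n = (1−ρ)·ρ^n = (1 − 0.3645)·0.3645^1 = 0.6355·0.364531 = 0.231648

Final: 0.231648


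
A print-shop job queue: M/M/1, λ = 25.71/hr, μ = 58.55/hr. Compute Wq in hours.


ρ = 25.71/58.55 = 0.4391
Wq = ρ/(μ−λ) = 0.4391/(58.55 − 25.71) = 0.4391/32.84 = 0.01337 hr

Final: 0.01337 hr


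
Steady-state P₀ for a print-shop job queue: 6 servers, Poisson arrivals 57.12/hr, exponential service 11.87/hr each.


a = λ/μ = 57.12/11.87 = 4.8121; ρ = a/c = 0.8020
Σ_{k=0}^{5} a^k/k! (terms k=0..5) = 1.00000 + 4.81213 + 11.57830 + 18.57211 + 22.34286 + 21.50335 = 79.80875
Tail: a^6/(6!(1−ρ)) = 12417.23439/(720·0.1980) = 87.11145
P₀ = 1/(79.80875 + 87.11145) = 1/166.92020 = 0.005991

Final: 0.005991


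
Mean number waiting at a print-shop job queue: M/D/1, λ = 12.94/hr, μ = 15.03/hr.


ρ = 12.94/15.03 = 0.8609
M/D/1: Lq = ρ²/(2(1−ρ)) = 0.7412/(2·0.1391) = 2.66522

Final: 2.66522


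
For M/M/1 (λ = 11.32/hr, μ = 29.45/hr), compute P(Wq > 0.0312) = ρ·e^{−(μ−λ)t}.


ρ = 11.32/29.45 = 0.3844
P(Wq > t) = ρ·e^{−(μ−λ)t} = 0.3844·e^{−0.5657}
= 0.3844·0.567987 = 0.218323

Final: 0.218323


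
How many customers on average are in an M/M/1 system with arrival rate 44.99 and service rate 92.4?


ρ = λ/μ = 44.99/92.4 = 0.4869
L = ρ/(1−ρ) = 0.4869/(1 − 0.4869) = 0.4869/0.5131 = 0.9490

Final: 0.9490


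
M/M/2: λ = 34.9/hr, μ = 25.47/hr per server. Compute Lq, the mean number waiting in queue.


a = λ/μ = 1.3702; ρ = a/2 = 0.6851
P₀ = 0.186859
Lq = P₀·a^c·ρ / (c!·(1−ρ)²) = 0.186859·1.87756·0.6851/(2·0.09915)
= 1.21214

Final: 1.21214


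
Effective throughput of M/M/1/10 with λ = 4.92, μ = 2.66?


ρ = 1.8496; P_K = (1−ρ)ρ^10/(1−ρ^11) = 0.459880
λ_eff = λ(1 − P_K) = 4.92·(1 − 0.459880) = 4.92·0.540120 = 2.6574 /hr

Final: 2.6574 /hr


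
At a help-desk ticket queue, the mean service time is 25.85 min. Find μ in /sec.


μ = 1/(service time) in consistent units.
1 second = 0.0166667 min, so μ = 0.0166667/25.85 = 0.0006447 per second

Final: 0.0006447 /sec


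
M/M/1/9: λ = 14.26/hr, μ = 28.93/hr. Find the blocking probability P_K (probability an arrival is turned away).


ρ = λ/μ = 14.26/28.93 = 0.4929
P_K = (1−ρ)ρ^K/(1−ρ^(K+1)) = (0.5071·0.001718)/(1 − 0.0008467)
= 0.0008710/0.999153 = 0.0008717

Final: 0.0008717


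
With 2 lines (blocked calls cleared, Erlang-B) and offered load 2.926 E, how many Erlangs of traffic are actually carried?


B(2,2.926) = 0.521613 (Erlang-B)
Carried load = a(1 − B) = 2.926·(1 − 0.521613) = 2.926·0.478387 = 1.3998 E

Final: 1.3998 Erlangs


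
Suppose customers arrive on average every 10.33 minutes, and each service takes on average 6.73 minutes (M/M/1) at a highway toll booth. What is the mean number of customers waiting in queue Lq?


λ = 60/10.33 = 5.8083 /hr
μ = 60/6.73 = 8.9153 /hr
ρ = λ/μ = 5.8083/8.9153 = 0.6515
Lq = ρ²/(1−ρ) = 0.4245/0.3485 = 1.2179

Final: 1.2179


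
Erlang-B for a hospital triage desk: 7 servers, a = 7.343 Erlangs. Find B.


B(c,a) = (a^c/c!) / Σ_{k=0}^{c} a^k/k!
a^7/7! = 228.393721
Σ terms (k=0..7): 1.00000 + 7.34300 + 26.95982 + 65.98866 + 121.13869 + 177.90428 + 217.72519 + 228.39372 = 846.453366
B = 228.393721/846.453366 = 0.269824

Final: 0.269824


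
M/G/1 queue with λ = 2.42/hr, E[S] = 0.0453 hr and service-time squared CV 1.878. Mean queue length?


ρ = λ·E[S] = 2.42·0.0453 = 0.1096
Lq = ρ²(1+C_s²)/(2(1−ρ)) = 0.01202·(1+1.878)/(2·0.8904)
= 0.01202·2.8780/1.7807 = 0.01942

Final: 0.01942


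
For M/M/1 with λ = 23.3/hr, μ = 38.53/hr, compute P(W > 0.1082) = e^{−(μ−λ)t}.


W ~ Exponential(μ−λ) for M/M/1.
μ − λ = 38.53 − 23.3 = 15.2300
P(W > t) = e^{−(μ−λ)t} = e^{−1.6479} = 0.192456

Final: 0.192456


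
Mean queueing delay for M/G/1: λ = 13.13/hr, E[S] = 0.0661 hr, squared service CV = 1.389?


ρ = λ·E[S] = 13.13·0.0661 = 0.8679
E[S²] = E[S]²(1+C_s²) = 0.0661²·(1+1.389) = 0.010438
Wq = λ·E[S²]/(2(1−ρ)) = 13.13·0.010438/(2·0.1321) = 0.51871 hr

Final: 0.51871 hr


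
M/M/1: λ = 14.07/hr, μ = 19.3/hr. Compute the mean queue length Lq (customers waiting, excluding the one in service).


ρ = 14.07/19.3 = 0.7290
Lq = ρ²/(1−ρ) = 0.5315/0.2710 = 1.9612

Final: 1.9612


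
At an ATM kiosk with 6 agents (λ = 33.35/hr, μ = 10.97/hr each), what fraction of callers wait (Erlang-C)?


a = λ/μ = 3.0401; ρ = a/6 = 0.5067
P₀ = 0.046970 (from M/M/c formula)
C(c,a) = [a^c/(c!(1−ρ))]·P₀ = [789.46933/(720·0.4933)]·0.046970
= 2.22269·0.046970 = 0.104400

Final: 0.104400


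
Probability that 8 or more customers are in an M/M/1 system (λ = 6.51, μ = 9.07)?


ρ = 6.51/9.07 = 0.7178
P(N ≥ n) = ρ^n = 0.7178^8 = 0.070435

Final: 0.070435


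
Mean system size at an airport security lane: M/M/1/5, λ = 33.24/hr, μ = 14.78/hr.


ρ = 33.24/14.78 = 2.2490
L = ρ[1 − (K+1)ρ^K + Kρ^(K+1)] / [(1−ρ)(1−ρ^(K+1))]
Numerator: 2.2490·(1 − 6·57.535104 + 5·129.395593) = 680.919242
Denominator: (-1.2490)·(-128.395593) = 160.364185
L = 680.919242/160.364185 = 4.2461

Final: 4.2461


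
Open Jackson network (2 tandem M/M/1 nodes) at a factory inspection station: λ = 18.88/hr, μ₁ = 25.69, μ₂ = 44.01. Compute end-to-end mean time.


Each node sees arrival rate λ = 18.88/hr (tandem ⇒ throughput preserved).
W₁ = 1/(μ₁−λ) = 1/(25.69−18.88) = 0.14684 hr
W₂ = 1/(μ₂−λ) = 1/(44.01−18.88) = 0.03979 hr
W_total = W₁ + W₂ = 0.14684 + 0.03979 = 0.18664 hr

Final: 0.18664 hr


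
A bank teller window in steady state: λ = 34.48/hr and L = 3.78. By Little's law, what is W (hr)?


W = L/λ = 3.78/34.48 = 0.1096 hr

Final: 0.1096 hr


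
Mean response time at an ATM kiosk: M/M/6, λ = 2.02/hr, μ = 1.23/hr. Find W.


a = 1.6423; ρ = 0.2737; P₀ = 0.193454
Lq = P₀·a^c·ρ/(c!(1−ρ)²) = 0.002735
Wq = Lq/λ = 0.002735/2.02 = 0.001354 hr
W = Wq + 1/μ = 0.001354 + 0.81301 = 0.81436 hr

Final: 0.81436 hr


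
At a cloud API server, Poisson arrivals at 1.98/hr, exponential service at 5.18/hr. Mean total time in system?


W = 1/(μ−λ) = 1/(5.18 − 1.98) = 1/3.20 = 0.3125 hr

Final: 0.3125 hr


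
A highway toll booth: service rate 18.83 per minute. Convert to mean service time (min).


Mean service time = 1/μ = 1/18.83 minute = 0.05311 minute
In minutes: 0.05311 × 1 = 0.05311 min

Final: 0.05311 min


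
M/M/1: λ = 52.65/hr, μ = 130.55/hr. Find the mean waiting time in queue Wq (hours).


ρ = 52.65/130.55 = 0.4033
Wq = ρ/(μ−λ) = 0.4033/(130.55 − 52.65) = 0.4033/77.90 = 0.005177 hr

Final: 0.005177 hr


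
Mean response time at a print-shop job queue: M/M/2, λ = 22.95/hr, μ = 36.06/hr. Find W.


a = 0.6364; ρ = 0.3182; P₀ = 0.517198
Lq = P₀·a^c·ρ/(c!(1−ρ)²) = 0.07171
Wq = Lq/λ = 0.07171/22.95 = 0.003125 hr
W = Wq + 1/μ = 0.003125 + 0.02773 = 0.03086 hr

Final: 0.03086 hr


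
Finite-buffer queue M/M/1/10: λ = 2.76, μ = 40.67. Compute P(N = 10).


ρ = λ/μ = 2.76/40.67 = 0.06786
P_K = (1−ρ)ρ^K/(1−ρ^(K+1)) = (0.9321·2.072e-12)/(1 − 1.406e-13)
= 1.931e-12/1.000000 = 1.931e-12

Final: 1.931e-12


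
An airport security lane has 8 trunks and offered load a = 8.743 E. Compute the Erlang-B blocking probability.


B(c,a) = (a^c/c!) / Σ_{k=0}^{c} a^k/k!
a^8/8! = 846.765790
Σ terms (k=0..8): 1.00000 + 8.74300 + 38.22002 + 111.38589 + 243.46171 + 425.71715 + 620.34084 + 774.80571 + 846.76579 = 3070.440117
B = 846.765790/3070.440117 = 0.275780

Final: 0.275780


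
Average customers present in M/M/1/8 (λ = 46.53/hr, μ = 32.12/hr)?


ρ = 46.53/32.12 = 1.4486
L = ρ[1 − (K+1)ρ^K + Kρ^(K+1)] / [(1−ρ)(1−ρ^(K+1))]
Numerator: 1.4486·(1 − 9·19.393676 + 8·28.094263) = 74.185832
Denominator: (-0.4486)·(-27.094263) = 12.155303
L = 74.185832/12.155303 = 6.1032

Final: 6.1032


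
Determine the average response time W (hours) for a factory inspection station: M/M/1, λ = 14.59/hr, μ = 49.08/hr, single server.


W = 1/(μ−λ) = 1/(49.08 − 14.59) = 1/34.49 = 0.02899 hr

Final: 0.02899 hr


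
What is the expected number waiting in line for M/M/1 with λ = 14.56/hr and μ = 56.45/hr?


ρ = 14.56/56.45 = 0.2579
Lq = ρ²/(1−ρ) = 0.06653/0.7421 = 0.08965

Final: 0.08965


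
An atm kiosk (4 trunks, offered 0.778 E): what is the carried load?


B(4,0.778) = 0.007021 (Erlang-B)
Carried load = a(1 − B) = 0.778·(1 − 0.007021) = 0.778·0.992979 = 0.7725 E

Final: 0.7725 Erlangs


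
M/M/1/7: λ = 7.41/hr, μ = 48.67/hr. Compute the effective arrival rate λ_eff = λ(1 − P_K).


ρ = 0.1522; P_K = (1−ρ)ρ^7/(1−ρ^8) = 0.000001608
λ_eff = λ(1 − P_K) = 7.41·(1 − 0.000001608) = 7.41·0.999998 = 7.4100 /hr

Final: 7.4100 /hr


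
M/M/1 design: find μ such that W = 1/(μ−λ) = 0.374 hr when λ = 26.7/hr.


W = 1/(μ−λ) ⇒ μ − λ = 1/W = 1/0.374 = 2.6738
μ = λ + 1/W = 26.7 + 2.6738 = 29.3738 per hr

Final: 29.3738 /hr


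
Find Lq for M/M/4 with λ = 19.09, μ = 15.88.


a = λ/μ = 1.2021; ρ = a/4 = 0.3005
P₀ = 0.299521
Lq = P₀·a^c·ρ / (c!·(1−ρ)²) = 0.299521·2.08844·0.3005/(24·0.48925)
= 0.01601

Final: 0.01601


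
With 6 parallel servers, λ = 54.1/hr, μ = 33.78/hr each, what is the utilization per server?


ρ = λ/(cμ) = 54.1/(6·33.78) = 54.1/202.68 = 0.2669

Final: 0.2669


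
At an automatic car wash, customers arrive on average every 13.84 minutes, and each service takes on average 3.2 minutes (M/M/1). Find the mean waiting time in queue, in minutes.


λ = 60/13.84 = 4.3353 /hr
μ = 60/3.2 = 18.7500 /hr
ρ = λ/μ = 4.3353/18.7500 = 0.2312
Wq = ρ/(μ−λ) = 0.2312/(18.7500−4.3353) = 0.01604 hr
In minutes: 0.01604·60 = 0.9624 min

Final: 0.9624 min


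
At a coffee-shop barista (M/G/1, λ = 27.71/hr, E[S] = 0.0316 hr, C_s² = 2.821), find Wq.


ρ = λ·E[S] = 27.71·0.0316 = 0.8756
E[S²] = E[S]²(1+C_s²) = 0.0316²·(1+2.821) = 0.003815
Wq = λ·E[S²]/(2(1−ρ)) = 27.71·0.003815/(2·0.1244) = 0.42507 hr

Final: 0.42507 hr


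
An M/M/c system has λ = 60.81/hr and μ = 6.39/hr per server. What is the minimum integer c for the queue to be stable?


Stability requires cμ > λ ⇔ c > λ/μ.
λ/μ = 60.81/6.39 = 9.5164
Minimum integer c = ⌊9.5164⌋ + 1 = 10
Check: 10·6.39 = 63.90 > 60.81, while 9·6.39 = 57.51 ≤ 60.81

Final: 10 servers


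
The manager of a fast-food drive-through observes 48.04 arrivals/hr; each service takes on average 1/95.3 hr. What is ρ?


ρ = λ/μ = 48.04/95.3 = 0.5041

Final: 0.5041


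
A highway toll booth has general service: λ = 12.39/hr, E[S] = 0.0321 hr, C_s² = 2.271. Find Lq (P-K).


ρ = λ·E[S] = 12.39·0.0321 = 0.3977
Lq = ρ²(1+C_s²)/(2(1−ρ)) = 0.1582·(1+2.271)/(2·0.6023)
= 0.1582·3.2710/1.2046 = 0.42954

Final: 0.42954


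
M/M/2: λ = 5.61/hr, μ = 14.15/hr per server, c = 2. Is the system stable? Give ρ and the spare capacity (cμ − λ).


Total capacity cμ = 2·14.15 = 28.30/hr
ρ = λ/(cμ) = 5.61/28.30 = 0.1982
Stable ⇔ ρ < 1: YES
Spare capacity = cμ − λ = 28.30 − 5.61 = 22.69/hr

Final: ρ = 0.1982; stable; margin = 22.69/hr


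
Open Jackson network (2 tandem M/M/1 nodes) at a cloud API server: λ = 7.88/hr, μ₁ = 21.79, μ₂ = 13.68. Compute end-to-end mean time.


Each node sees arrival rate λ = 7.88/hr (tandem ⇒ throughput preserved).
W₁ = 1/(μ₁−λ) = 1/(21.79−7.88) = 0.07189 hr
W₂ = 1/(μ₂−λ) = 1/(13.68−7.88) = 0.17241 hr
W_total = W₁ + W₂ = 0.07189 + 0.17241 = 0.24430 hr

Final: 0.24430 hr


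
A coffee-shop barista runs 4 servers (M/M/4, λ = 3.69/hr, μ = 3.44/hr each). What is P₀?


a = λ/μ = 3.69/3.44 = 1.0727; ρ = a/c = 0.2682
Σ_{k=0}^{3} a^k/k! (terms k=0..3) = 1.00000 + 1.07267 + 0.57532 + 0.20571 = 2.85370
Tail: a^4/(4!(1−ρ)) = 1.32395/(24·0.7318) = 0.07538
P₀ = 1/(2.85370 + 0.07538) = 1/2.92908 = 0.341404

Final: 0.341404


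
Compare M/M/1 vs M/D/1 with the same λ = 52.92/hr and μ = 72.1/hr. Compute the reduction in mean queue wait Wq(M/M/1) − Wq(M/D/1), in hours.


ρ = 52.92/72.1 = 0.7340
Wq(M/M/1) = ρ/(μ−λ) = 0.7340/19.18 = 0.03827 hr
Wq(M/D/1) = ρ/(2(μ−λ)) = 0.01913 hr
Savings = 0.03827 − 0.01913 = 0.01913 hr

Final: 0.01913 hr


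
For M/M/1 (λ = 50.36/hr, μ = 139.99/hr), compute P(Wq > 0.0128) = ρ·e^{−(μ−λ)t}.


ρ = 50.36/139.99 = 0.3597
P(Wq > t) = ρ·e^{−(μ−λ)t} = 0.3597·e^{−1.1473}
= 0.3597·0.317504 = 0.114219

Final: 0.114219


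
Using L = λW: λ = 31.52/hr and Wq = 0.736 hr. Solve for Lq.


Lq = λWq = 31.52·0.736 = 23.1987

Final: 23.1987


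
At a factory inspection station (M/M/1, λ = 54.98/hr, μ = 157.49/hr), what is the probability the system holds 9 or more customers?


ρ = 54.98/157.49 = 0.3491
P(N ≥ n) = ρ^n = 0.3491^9 = 0.00007701

Final: 0.00007701


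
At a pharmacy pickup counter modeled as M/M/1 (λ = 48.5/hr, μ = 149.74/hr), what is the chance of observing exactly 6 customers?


ρ = 48.5/149.74 = 0.3239
P_n = (1−ρ)·ρ^n = (1 − 0.3239)·0.3239^6 = 0.6761·0.001155 = 0.0007806

Final: 0.0007806


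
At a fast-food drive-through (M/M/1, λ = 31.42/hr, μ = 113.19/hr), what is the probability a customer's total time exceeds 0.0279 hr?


W ~ Exponential(μ−λ) for M/M/1.
μ − λ = 113.19 − 31.42 = 81.7700
P(W > t) = e^{−(μ−λ)t} = e^{−2.2814} = 0.102143

Final: 0.102143


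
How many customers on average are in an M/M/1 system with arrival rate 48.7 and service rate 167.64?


ρ = λ/μ = 48.7/167.64 = 0.2905
L = ρ/(1−ρ) = 0.2905/(1 − 0.2905) = 0.2905/0.7095 = 0.4095

Final: 0.4095


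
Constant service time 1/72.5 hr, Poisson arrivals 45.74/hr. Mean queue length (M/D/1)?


ρ = 45.74/72.5 = 0.6309
M/D/1: Lq = ρ²/(2(1−ρ)) = 0.3980/(2·0.3691) = 0.53919

Final: 0.53919


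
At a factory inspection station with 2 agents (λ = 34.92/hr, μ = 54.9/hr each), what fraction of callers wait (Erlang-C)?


a = λ/μ = 0.6361; ρ = a/2 = 0.3180
P₀ = 0.517413 (from M/M/c formula)
C(c,a) = [a^c/(c!(1−ρ))]·P₀ = [0.40458/(2·0.6820)]·0.517413
= 0.29663·0.517413 = 0.153479

Final: 0.153479


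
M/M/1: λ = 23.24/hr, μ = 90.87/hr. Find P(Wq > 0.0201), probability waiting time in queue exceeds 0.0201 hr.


ρ = 23.24/90.87 = 0.2557
P(Wq > t) = ρ·e^{−(μ−λ)t} = 0.2557·e^{−1.3594}
= 0.2557·0.256824 = 0.065683

Final: 0.065683


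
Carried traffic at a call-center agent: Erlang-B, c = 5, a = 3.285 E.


B(5,3.285) = 0.134913 (Erlang-B)
Carried load = a(1 − B) = 3.285·(1 − 0.134913) = 3.285·0.865087 = 2.8418 E

Final: 2.8418 Erlangs


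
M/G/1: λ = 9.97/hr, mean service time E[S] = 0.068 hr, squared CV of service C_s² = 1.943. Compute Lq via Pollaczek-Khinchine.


ρ = λ·E[S] = 9.97·0.068 = 0.6780
Lq = ρ²(1+C_s²)/(2(1−ρ)) = 0.4596·(1+1.943)/(2·0.3220)
= 0.4596·2.9430/0.6441 = 2.10019

Final: 2.10019


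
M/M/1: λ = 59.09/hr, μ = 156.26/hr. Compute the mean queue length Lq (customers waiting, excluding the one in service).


ρ = 59.09/156.26 = 0.3782
Lq = ρ²/(1−ρ) = 0.1430/0.6218 = 0.2300

Final: 0.2300


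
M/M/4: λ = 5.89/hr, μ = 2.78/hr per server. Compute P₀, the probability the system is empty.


a = λ/μ = 5.89/2.78 = 2.1187; ρ = a/c = 0.5297
Σ_{k=0}^{3} a^k/k! (terms k=0..3) = 1.00000 + 2.11871 + 2.24446 + 1.58511 = 6.94827
Tail: a^4/(4!(1−ρ)) = 20.15032/(24·0.4703) = 1.78515
P₀ = 1/(6.94827 + 1.78515) = 1/8.73342 = 0.114503

Final: 0.114503


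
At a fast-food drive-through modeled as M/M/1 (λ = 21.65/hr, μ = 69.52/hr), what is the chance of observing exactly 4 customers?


ρ = 21.65/69.52 = 0.3114
P_n = (1−ρ)·ρ^n = (1 − 0.3114)·0.3114^4 = 0.6886·0.009406 = 0.006477

Final: 0.006477


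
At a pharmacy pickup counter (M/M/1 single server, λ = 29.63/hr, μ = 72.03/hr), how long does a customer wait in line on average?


ρ = 29.63/72.03 = 0.4114
Wq = ρ/(μ−λ) = 0.4114/(72.03 − 29.63) = 0.4114/42.40 = 0.009702 hr

Final: 0.009702 hr


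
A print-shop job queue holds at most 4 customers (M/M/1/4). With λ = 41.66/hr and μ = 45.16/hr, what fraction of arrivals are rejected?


ρ = λ/μ = 41.66/45.16 = 0.9225
P_K = (1−ρ)ρ^K/(1−ρ^(K+1)) = (0.07750·0.724205)/(1 − 0.668077)
= 0.056127/0.331923 = 0.169098

Final: 0.169098


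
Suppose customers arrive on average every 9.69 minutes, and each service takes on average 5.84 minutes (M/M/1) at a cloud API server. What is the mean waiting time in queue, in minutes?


λ = 60/9.69 = 6.1920 /hr
μ = 60/5.84 = 10.2740 /hr
ρ = λ/μ = 6.1920/10.2740 = 0.6027
Wq = ρ/(μ−λ) = 0.6027/(10.2740−6.1920) = 0.14764 hr
In minutes: 0.14764·60 = 8.859 min

Final: 8.859 min


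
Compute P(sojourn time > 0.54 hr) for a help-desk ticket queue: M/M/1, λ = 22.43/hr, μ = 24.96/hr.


W ~ Exponential(μ−λ) for M/M/1.
μ − λ = 24.96 − 22.43 = 2.5300
P(W > t) = e^{−(μ−λ)t} = e^{−1.3662} = 0.255074

Final: 0.255074


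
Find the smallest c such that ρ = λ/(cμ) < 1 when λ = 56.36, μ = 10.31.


Stability requires cμ > λ ⇔ c > λ/μ.
λ/μ = 56.36/10.31 = 5.4665
Minimum integer c = ⌊5.4665⌋ + 1 = 6
Check: 6·10.31 = 61.86 > 56.36, while 5·10.31 = 51.55 ≤ 56.36

Final: 6 servers


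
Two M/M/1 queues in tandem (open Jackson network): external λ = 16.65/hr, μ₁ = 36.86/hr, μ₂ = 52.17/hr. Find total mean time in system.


Each node sees arrival rate λ = 16.65/hr (tandem ⇒ throughput preserved).
W₁ = 1/(μ₁−λ) = 1/(36.86−16.65) = 0.04948 hr
W₂ = 1/(μ₂−λ) = 1/(52.17−16.65) = 0.02815 hr
W_total = W₁ + W₂ = 0.04948 + 0.02815 = 0.07763 hr

Final: 0.07763 hr


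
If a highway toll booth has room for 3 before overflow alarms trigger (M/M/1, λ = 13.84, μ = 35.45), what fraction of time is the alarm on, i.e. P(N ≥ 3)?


ρ = 13.84/35.45 = 0.3904
P(N ≥ n) = ρ^n = 0.3904^3 = 0.059506

Final: 0.059506


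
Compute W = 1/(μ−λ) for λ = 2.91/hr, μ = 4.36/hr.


W = 1/(μ−λ) = 1/(4.36 − 2.91) = 1/1.45 = 0.6897 hr

Final: 0.6897 hr


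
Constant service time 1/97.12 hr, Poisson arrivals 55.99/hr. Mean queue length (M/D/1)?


ρ = 55.99/97.12 = 0.5765
M/D/1: Lq = ρ²/(2(1−ρ)) = 0.3324/(2·0.4235) = 0.39240

Final: 0.39240


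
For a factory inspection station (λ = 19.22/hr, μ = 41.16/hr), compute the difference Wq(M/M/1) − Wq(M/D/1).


ρ = 19.22/41.16 = 0.4670
Wq(M/M/1) = ρ/(μ−λ) = 0.4670/21.94 = 0.02128 hr
Wq(M/D/1) = ρ/(2(μ−λ)) = 0.01064 hr
Savings = 0.02128 − 0.01064 = 0.01064 hr

Final: 0.01064 hr


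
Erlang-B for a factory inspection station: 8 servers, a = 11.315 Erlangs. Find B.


B(c,a) = (a^c/c!) / Σ_{k=0}^{c} a^k/k!
a^8/8! = 6663.707764
Σ terms (k=0..8): 1.00000 + 11.31500 + 64.01461 + 241.44178 + 682.97844 + 1545.58020 + 2914.70666 + 4711.41512 + 6663.70776 = 16836.159574
B = 6663.707764/16836.159574 = 0.395797

Final: 0.395797


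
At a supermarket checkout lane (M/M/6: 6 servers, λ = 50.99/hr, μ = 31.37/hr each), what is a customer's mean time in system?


a = 1.6254; ρ = 0.2709; P₀ = 0.196744
Lq = P₀·a^c·ρ/(c!(1−ρ)²) = 0.002568
Wq = Lq/λ = 0.002568/50.99 = 0.00005037 hr
W = Wq + 1/μ = 0.00005037 + 0.03188 = 0.03193 hr

Final: 0.03193 hr


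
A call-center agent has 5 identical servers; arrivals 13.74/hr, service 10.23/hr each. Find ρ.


ρ = λ/(cμ) = 13.74/(5·10.23) = 13.74/51.15 = 0.2686

Final: 0.2686


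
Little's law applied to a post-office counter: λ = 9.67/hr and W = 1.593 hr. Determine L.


L = λW = 9.67·1.593 = 15.4043

Final: 15.4043


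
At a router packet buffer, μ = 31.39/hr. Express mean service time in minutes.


Mean service time = 1/μ = 1/31.39 hour = 0.03186 hour
In minutes: 0.03186 × 60 = 1.9114 min

Final: 1.9114 min


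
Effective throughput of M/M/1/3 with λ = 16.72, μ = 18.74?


ρ = 0.8922; P_K = (1−ρ)ρ^3/(1−ρ^4) = 0.208985
λ_eff = λ(1 − P_K) = 16.72·(1 − 0.208985) = 16.72·0.791015 = 13.2258 /hr

Final: 13.2258 /hr


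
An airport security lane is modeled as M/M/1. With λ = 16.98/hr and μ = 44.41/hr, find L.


ρ = λ/μ = 16.98/44.41 = 0.3823
L = ρ/(1−ρ) = 0.3823/(1 − 0.3823) = 0.3823/0.6177 = 0.6190

Final: 0.6190


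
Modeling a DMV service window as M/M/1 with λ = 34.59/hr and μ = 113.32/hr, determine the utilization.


ρ = λ/μ = 34.59/113.32 = 0.3052

Final: 0.3052


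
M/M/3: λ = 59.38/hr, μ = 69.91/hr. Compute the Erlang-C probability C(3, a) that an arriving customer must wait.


a = λ/μ = 0.8494; ρ = a/3 = 0.2831
P₀ = 0.425068 (from M/M/c formula)
C(c,a) = [a^c/(c!(1−ρ))]·P₀ = [0.61278/(6·0.7169)]·0.425068
= 0.14247·0.425068 = 0.060557

Final: 0.060557


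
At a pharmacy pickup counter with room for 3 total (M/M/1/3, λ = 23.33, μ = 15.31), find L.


ρ = 23.33/15.31 = 1.5238
L = ρ[1 − (K+1)ρ^K + Kρ^(K+1)] / [(1−ρ)(1−ρ^(K+1))]
Numerator: 1.5238·(1 − 4·3.538495 + 3·5.392103) = 4.605546
Denominator: (-0.5238)·(-4.392103) = 2.300762
L = 4.605546/2.300762 = 2.0017

Final: 2.0017


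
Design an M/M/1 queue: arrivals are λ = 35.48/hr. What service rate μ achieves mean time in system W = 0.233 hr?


W = 1/(μ−λ) ⇒ μ − λ = 1/W = 1/0.233 = 4.2918
μ = λ + 1/W = 35.48 + 4.2918 = 39.7718 per hr

Final: 39.7718 /hr


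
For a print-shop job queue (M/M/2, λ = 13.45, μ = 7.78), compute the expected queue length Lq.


a = λ/μ = 1.7288; ρ = a/2 = 0.8644
P₀ = 0.072734
Lq = P₀·a^c·ρ / (c!·(1−ρ)²) = 0.072734·2.98872·0.8644/(2·0.01839)
= 5.10925

Final: 5.10925


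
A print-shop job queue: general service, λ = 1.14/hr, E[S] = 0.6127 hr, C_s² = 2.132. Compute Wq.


ρ = λ·E[S] = 1.14·0.6127 = 0.6985
E[S²] = E[S]²(1+C_s²) = 0.6127²·(1+2.132) = 1.175757
Wq = λ·E[S²]/(2(1−ρ)) = 1.14·1.175757/(2·0.3015) = 2.22266 hr

Final: 2.22266 hr


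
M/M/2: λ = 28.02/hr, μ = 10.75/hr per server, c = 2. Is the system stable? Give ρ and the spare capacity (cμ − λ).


Total capacity cμ = 2·10.75 = 21.50/hr
ρ = λ/(cμ) = 28.02/21.50 = 1.3033
Stable ⇔ ρ < 1: NO
Spare capacity = cμ − λ = 21.50 − 28.02 = -6.52/hr

Final: ρ = 1.3033; unstable; margin = -6.52/hr


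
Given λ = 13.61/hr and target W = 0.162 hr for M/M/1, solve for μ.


W = 1/(μ−λ) ⇒ μ − λ = 1/W = 1/0.162 = 6.1728
μ = λ + 1/W = 13.61 + 6.1728 = 19.7828 per hr

Final: 19.7828 /hr


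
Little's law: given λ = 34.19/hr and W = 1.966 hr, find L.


L = λW = 34.19·1.966 = 67.2175

Final: 67.2175


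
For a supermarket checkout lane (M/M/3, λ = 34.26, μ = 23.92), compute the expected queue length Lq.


a = λ/μ = 1.4323; ρ = a/3 = 0.4774
P₀ = 0.227528
Lq = P₀·a^c·ρ / (c!·(1−ρ)²) = 0.227528·2.93818·0.4774/(6·0.27308)
= 0.19479

Final: 0.19479


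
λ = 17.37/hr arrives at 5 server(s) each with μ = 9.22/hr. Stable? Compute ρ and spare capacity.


Total capacity cμ = 5·9.22 = 46.10/hr
ρ = λ/(cμ) = 17.37/46.10 = 0.3768
Stable ⇔ ρ < 1: YES
Spare capacity = cμ − λ = 46.10 − 17.37 = 28.73/hr

Final: ρ = 0.3768; stable; margin = 28.73/hr


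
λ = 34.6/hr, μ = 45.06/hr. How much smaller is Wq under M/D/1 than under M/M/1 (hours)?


ρ = 34.6/45.06 = 0.7679
Wq(M/M/1) = ρ/(μ−λ) = 0.7679/10.46 = 0.07341 hr
Wq(M/D/1) = ρ/(2(μ−λ)) = 0.03670 hr
Savings = 0.07341 − 0.03670 = 0.03670 hr

Final: 0.03670 hr


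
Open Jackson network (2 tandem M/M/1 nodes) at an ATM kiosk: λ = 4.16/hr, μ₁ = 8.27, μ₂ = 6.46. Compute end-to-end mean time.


Each node sees arrival rate λ = 4.16/hr (tandem ⇒ throughput preserved).
W₁ = 1/(μ₁−λ) = 1/(8.27−4.16) = 0.24331 hr
W₂ = 1/(μ₂−λ) = 1/(6.46−4.16) = 0.43478 hr
W_total = W₁ + W₂ = 0.24331 + 0.43478 = 0.67809 hr

Final: 0.67809 hr


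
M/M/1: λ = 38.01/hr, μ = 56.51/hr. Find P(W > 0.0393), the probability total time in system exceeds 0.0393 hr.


W ~ Exponential(μ−λ) for M/M/1.
μ − λ = 56.51 − 38.01 = 18.5000
P(W > t) = e^{−(μ−λ)t} = e^{−0.7270} = 0.483333

Final: 0.483333


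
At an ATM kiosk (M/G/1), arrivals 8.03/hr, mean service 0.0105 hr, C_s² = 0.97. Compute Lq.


ρ = λ·E[S] = 8.03·0.0105 = 0.08432
Lq = ρ²(1+C_s²)/(2(1−ρ)) = 0.007109·(1+0.97)/(2·0.9157)
= 0.007109·1.9700/1.8314 = 0.007647

Final: 0.007647


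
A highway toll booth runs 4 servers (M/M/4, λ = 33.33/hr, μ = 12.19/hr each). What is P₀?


a = λ/μ = 33.33/12.19 = 2.7342; ρ = a/c = 0.6836
Σ_{k=0}^{3} a^k/k! (terms k=0..3) = 1.00000 + 2.73421 + 3.73795 + 3.40678 = 10.87893
Tail: a^4/(4!(1−ρ)) = 55.88901/(24·0.3164) = 7.35890
P₀ = 1/(10.87893 + 7.35890) = 1/18.23783 = 0.054831

Final: 0.054831


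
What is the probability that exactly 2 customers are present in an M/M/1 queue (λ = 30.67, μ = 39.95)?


ρ = 30.67/39.95 = 0.7677
P_n = (1−ρ)·ρ^n = (1 − 0.7677)·0.7677^2 = 0.2323·0.589378 = 0.136907

Final: 0.136907


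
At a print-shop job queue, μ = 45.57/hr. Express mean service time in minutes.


Mean service time = 1/μ = 1/45.57 hour = 0.02194 hour
In minutes: 0.02194 × 60 = 1.3167 min

Final: 1.3167 min


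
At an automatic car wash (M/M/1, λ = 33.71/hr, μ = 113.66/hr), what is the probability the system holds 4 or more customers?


ρ = 33.71/113.66 = 0.2966
P(N ≥ n) = ρ^n = 0.2966^4 = 0.007738

Final: 0.007738


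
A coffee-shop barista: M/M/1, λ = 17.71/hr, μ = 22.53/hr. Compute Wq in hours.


ρ = 17.71/22.53 = 0.7861
Wq = ρ/(μ−λ) = 0.7861/(22.53 − 17.71) = 0.7861/4.82 = 0.1631 hr

Final: 0.1631 hr


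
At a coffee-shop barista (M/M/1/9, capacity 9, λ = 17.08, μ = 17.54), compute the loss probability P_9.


ρ = λ/μ = 17.08/17.54 = 0.9738
P_K = (1−ρ)ρ^K/(1−ρ^(K+1)) = (0.02623·0.787271)/(1 − 0.766625)
= 0.020647/0.233375 = 0.088470

Final: 0.088470


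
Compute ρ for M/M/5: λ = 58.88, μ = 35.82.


ρ = λ/(cμ) = 58.88/(5·35.82) = 58.88/179.10 = 0.3288

Final: 0.3288


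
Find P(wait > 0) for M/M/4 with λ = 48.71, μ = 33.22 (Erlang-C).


a = λ/μ = 1.4663; ρ = a/4 = 0.3666
P₀ = 0.228793 (from M/M/c formula)
C(c,a) = [a^c/(c!(1−ρ))]·P₀ = [4.62247/(24·0.6334)]·0.228793
= 0.30406·0.228793 = 0.069568

Final: 0.069568


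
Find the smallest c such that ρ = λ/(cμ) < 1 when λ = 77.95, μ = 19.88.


Stability requires cμ > λ ⇔ c > λ/μ.
λ/μ = 77.95/19.88 = 3.9210
Minimum integer c = ⌊3.9210⌋ + 1 = 4
Check: 4·19.88 = 79.52 > 77.95, while 3·19.88 = 59.64 ≤ 77.95

Final: 4 servers


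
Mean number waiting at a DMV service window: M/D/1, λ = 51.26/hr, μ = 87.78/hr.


ρ = 51.26/87.78 = 0.5840
M/D/1: Lq = ρ²/(2(1−ρ)) = 0.3410/(2·0.4160) = 0.40983

Final: 0.40983


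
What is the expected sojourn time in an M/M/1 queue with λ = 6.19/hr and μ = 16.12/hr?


W = 1/(μ−λ) = 1/(16.12 − 6.19) = 1/9.93 = 0.1007 hr

Final: 0.1007 hr


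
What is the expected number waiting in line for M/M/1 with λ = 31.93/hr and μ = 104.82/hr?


ρ = 31.93/104.82 = 0.3046
Lq = ρ²/(1−ρ) = 0.09279/0.6954 = 0.1334

Final: 0.1334


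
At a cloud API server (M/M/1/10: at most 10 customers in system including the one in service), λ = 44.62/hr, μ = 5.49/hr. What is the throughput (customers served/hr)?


ρ = 8.1275; P_K = (1−ρ)ρ^10/(1−ρ^11) = 0.876961
λ_eff = λ(1 − P_K) = 44.62·(1 − 0.876961) = 44.62·0.123039 = 5.4900 /hr

Final: 5.4900 /hr


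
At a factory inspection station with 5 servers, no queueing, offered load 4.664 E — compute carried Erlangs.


B(5,4.664) = 0.257015 (Erlang-B)
Carried load = a(1 − B) = 4.664·(1 − 0.257015) = 4.664·0.742985 = 3.4653 E

Final: 3.4653 Erlangs


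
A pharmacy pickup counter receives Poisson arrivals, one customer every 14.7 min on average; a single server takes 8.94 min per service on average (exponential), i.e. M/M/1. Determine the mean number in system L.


λ = 60/14.7 = 4.0816 /hr
μ = 60/8.94 = 6.7114 /hr
ρ = λ/μ = 4.0816/6.7114 = 0.6082
L = ρ/(1−ρ) = 0.6082/0.3918 = 1.5521

Final: 1.5521


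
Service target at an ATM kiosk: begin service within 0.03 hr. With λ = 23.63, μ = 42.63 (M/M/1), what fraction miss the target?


ρ = 23.63/42.63 = 0.5543
P(Wq > t) = ρ·e^{−(μ−λ)t} = 0.5543·e^{−0.5700}
= 0.5543·0.565525 = 0.313473

Final: 0.313473


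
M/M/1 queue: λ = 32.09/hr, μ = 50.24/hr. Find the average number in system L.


ρ = λ/μ = 32.09/50.24 = 0.6387
L = ρ/(1−ρ) = 0.6387/(1 − 0.6387) = 0.6387/0.3613 = 1.7680

Final: 1.7680


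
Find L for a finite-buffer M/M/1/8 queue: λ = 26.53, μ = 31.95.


ρ = 26.53/31.95 = 0.8304
L = ρ[1 − (K+1)ρ^K + Kρ^(K+1)] / [(1−ρ)(1−ρ^(K+1))]
Numerator: 0.8304·(1 − 9·0.226012 + 8·0.187671) = 0.387996
Denominator: (0.1696)·(0.812329) = 0.137804
L = 0.387996/0.137804 = 2.8156

Final: 2.8156


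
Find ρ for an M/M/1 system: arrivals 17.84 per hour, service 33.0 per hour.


ρ = λ/μ = 17.84/33.0 = 0.5406

Final: 0.5406


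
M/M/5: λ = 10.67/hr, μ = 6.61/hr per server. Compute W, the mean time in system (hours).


a = 1.6142; ρ = 0.3228; P₀ = 0.198575
Lq = P₀·a^c·ρ/(c!(1−ρ)²) = 0.01277
Wq = Lq/λ = 0.01277/10.67 = 0.001197 hr
W = Wq + 1/μ = 0.001197 + 0.15129 = 0.15248 hr

Final: 0.15248 hr


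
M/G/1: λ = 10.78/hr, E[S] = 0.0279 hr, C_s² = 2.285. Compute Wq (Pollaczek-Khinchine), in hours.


ρ = λ·E[S] = 10.78·0.0279 = 0.3008
E[S²] = E[S]²(1+C_s²) = 0.0279²·(1+2.285) = 0.002557
Wq = λ·E[S²]/(2(1−ρ)) = 10.78·0.002557/(2·0.6992) = 0.01971 hr

Final: 0.01971 hr


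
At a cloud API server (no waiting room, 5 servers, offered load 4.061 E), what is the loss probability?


B(c,a) = (a^c/c!) / Σ_{k=0}^{c} a^k/k!
a^5/5! = 9.204150
Σ terms (k=0..5): 1.00000 + 4.06100 + 8.24586 + 11.16215 + 11.33237 + 9.20415 = 45.005527
B = 9.204150/45.005527 = 0.204512

Final: 0.204512


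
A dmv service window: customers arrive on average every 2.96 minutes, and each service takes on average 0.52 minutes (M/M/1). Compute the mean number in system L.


λ = 60/2.96 = 20.2703 /hr
μ = 60/0.52 = 115.3846 /hr
ρ = λ/μ = 20.2703/115.3846 = 0.1757
L = ρ/(1−ρ) = 0.1757/0.8243 = 0.2131

Final: 0.2131


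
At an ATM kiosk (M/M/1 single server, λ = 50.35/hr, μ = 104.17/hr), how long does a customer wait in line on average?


ρ = 50.35/104.17 = 0.4833
Wq = ρ/(μ−λ) = 0.4833/(104.17 − 50.35) = 0.4833/53.82 = 0.008981 hr

Final: 0.008981 hr


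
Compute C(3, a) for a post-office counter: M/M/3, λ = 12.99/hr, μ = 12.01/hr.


a = λ/μ = 1.0816; ρ = a/3 = 0.3605
P₀ = 0.333744 (from M/M/c formula)
C(c,a) = [a^c/(c!(1−ρ))]·P₀ = [1.26531/(6·0.6395)]·0.333744
= 0.32978·0.333744 = 0.110063

Final: 0.110063


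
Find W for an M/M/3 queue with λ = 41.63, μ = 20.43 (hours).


a = 2.0377; ρ = 0.6792; P₀ = 0.105154
Lq = P₀·a^c·ρ/(c!(1−ρ)²) = 0.97885
Wq = Lq/λ = 0.97885/41.63 = 0.02351 hr
W = Wq + 1/μ = 0.02351 + 0.04895 = 0.07246 hr

Final: 0.07246 hr


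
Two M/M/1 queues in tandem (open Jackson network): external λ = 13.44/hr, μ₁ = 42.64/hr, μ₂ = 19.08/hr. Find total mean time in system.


Each node sees arrival rate λ = 13.44/hr (tandem ⇒ throughput preserved).
W₁ = 1/(μ₁−λ) = 1/(42.64−13.44) = 0.03425 hr
W₂ = 1/(μ₂−λ) = 1/(19.08−13.44) = 0.17730 hr
W_total = W₁ + W₂ = 0.03425 + 0.17730 = 0.21155 hr

Final: 0.21155 hr


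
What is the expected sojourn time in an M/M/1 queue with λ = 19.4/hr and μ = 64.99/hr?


W = 1/(μ−λ) = 1/(64.99 − 19.4) = 1/45.59 = 0.02193 hr

Final: 0.02193 hr


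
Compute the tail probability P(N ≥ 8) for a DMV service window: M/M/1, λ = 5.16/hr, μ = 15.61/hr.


ρ = 5.16/15.61 = 0.3306
P(N ≥ n) = ρ^n = 0.3306^8 = 0.0001426

Final: 0.0001426


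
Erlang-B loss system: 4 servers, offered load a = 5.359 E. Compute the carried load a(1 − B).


B(4,5.359) = 0.425660 (Erlang-B)
Carried load = a(1 − B) = 5.359·(1 − 0.425660) = 5.359·0.574340 = 3.0779 E

Final: 3.0779 Erlangs


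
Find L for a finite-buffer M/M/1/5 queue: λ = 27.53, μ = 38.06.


ρ = 27.53/38.06 = 0.7233
L = ρ[1 − (K+1)ρ^K + Kρ^(K+1)] / [(1−ρ)(1−ρ^(K+1))]
Numerator: 0.7233·(1 − 6·0.198010 + 5·0.143227) = 0.381973
Denominator: (0.2767)·(0.856773) = 0.237042
L = 0.381973/0.237042 = 1.6114

Final: 1.6114


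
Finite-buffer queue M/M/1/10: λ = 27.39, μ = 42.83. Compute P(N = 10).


ρ = λ/μ = 27.39/42.83 = 0.6395
P_K = (1−ρ)ρ^K/(1−ρ^(K+1)) = (0.3605·0.011440)/(1 − 0.007316)
= 0.004124/0.992684 = 0.004155

Final: 0.004155


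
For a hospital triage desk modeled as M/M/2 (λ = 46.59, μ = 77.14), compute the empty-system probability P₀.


a = λ/μ = 46.59/77.14 = 0.6040; ρ = a/c = 0.3020
Σ_{k=0}^{1} a^k/k! (terms k=0..1) = 1.00000 + 0.60397 = 1.60397
Tail: a^2/(2!(1−ρ)) = 0.36478/(2·0.6980) = 0.26129
P₀ = 1/(1.60397 + 0.26129) = 1/1.86526 = 0.536118

Final: 0.536118


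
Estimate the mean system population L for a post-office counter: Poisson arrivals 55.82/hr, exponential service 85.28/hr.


ρ = λ/μ = 55.82/85.28 = 0.6545
L = ρ/(1−ρ) = 0.6545/(1 − 0.6545) = 0.6545/0.3455 = 1.8948

Final: 1.8948


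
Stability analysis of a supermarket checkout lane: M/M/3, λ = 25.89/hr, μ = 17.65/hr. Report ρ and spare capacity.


Total capacity cμ = 3·17.65 = 52.95/hr
ρ = λ/(cμ) = 25.89/52.95 = 0.4890
Stable ⇔ ρ < 1: YES
Spare capacity = cμ − λ = 52.95 − 25.89 = 27.06/hr

Final: ρ = 0.4890; stable; margin = 27.06/hr


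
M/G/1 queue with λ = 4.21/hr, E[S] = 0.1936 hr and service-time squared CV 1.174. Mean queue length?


ρ = λ·E[S] = 4.21·0.1936 = 0.8151
Lq = ρ²(1+C_s²)/(2(1−ρ)) = 0.6643·(1+1.174)/(2·0.1849)
= 0.6643·2.1740/0.3699 = 3.90449

Final: 3.90449


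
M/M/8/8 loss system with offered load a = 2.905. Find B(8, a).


B(c,a) = (a^c/c!) / Σ_{k=0}^{c} a^k/k!
a^8/8! = 0.125791
Σ terms (k=0..8): 1.00000 + 2.90500 + 4.21951 + 4.08589 + 2.96738 + 1.72405 + 0.83473 + 0.34641 + 0.12579 = 18.208765
B = 0.125791/18.208765 = 0.006908

Final: 0.006908


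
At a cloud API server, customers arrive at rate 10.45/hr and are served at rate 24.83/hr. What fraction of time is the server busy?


ρ = λ/μ = 10.45/24.83 = 0.4209

Final: 0.4209


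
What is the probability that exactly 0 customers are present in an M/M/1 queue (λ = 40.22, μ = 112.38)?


ρ = 40.22/112.38 = 0.3579
P_n = (1−ρ)·ρ^n = (1 − 0.3579)·0.3579^0 = 0.6421·1.000000 = 0.642107

Final: 0.642107


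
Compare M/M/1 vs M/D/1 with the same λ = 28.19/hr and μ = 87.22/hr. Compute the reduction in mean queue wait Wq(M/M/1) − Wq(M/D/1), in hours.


ρ = 28.19/87.22 = 0.3232
Wq(M/M/1) = ρ/(μ−λ) = 0.3232/59.03 = 0.005475 hr
Wq(M/D/1) = ρ/(2(μ−λ)) = 0.002738 hr
Savings = 0.005475 − 0.002738 = 0.002738 hr

Final: 0.002738 hr


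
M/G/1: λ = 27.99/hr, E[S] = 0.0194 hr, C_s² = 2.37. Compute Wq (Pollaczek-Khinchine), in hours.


ρ = λ·E[S] = 27.99·0.0194 = 0.5430
E[S²] = E[S]²(1+C_s²) = 0.0194²·(1+2.37) = 0.001268
Wq = λ·E[S²]/(2(1−ρ)) = 27.99·0.001268/(2·0.4570) = 0.03884 hr

Final: 0.03884 hr


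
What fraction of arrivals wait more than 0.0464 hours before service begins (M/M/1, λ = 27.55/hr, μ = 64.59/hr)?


ρ = 27.55/64.59 = 0.4265
P(Wq > t) = ρ·e^{−(μ−λ)t} = 0.4265·e^{−1.7187}
= 0.4265·0.179307 = 0.076481

Final: 0.076481


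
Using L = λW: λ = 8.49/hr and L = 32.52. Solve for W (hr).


W = L/λ = 32.52/8.49 = 3.8304 hr

Final: 3.8304 hr


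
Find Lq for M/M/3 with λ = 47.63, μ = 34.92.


a = λ/μ = 1.3640; ρ = a/3 = 0.4547
P₀ = 0.245717
Lq = P₀·a^c·ρ / (c!·(1−ρ)²) = 0.245717·2.53758·0.4547/(6·0.29740)
= 0.15887

Final: 0.15887


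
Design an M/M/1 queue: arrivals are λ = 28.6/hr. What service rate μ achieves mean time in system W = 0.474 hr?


W = 1/(μ−λ) ⇒ μ − λ = 1/W = 1/0.474 = 2.1097
μ = λ + 1/W = 28.6 + 2.1097 = 30.7097 per hr

Final: 30.7097 /hr


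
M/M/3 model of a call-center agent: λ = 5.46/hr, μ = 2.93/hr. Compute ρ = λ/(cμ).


ρ = λ/(cμ) = 5.46/(3·2.93) = 5.46/8.79 = 0.6212

Final: 0.6212


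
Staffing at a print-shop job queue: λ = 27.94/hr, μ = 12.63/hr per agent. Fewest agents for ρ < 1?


Stability requires cμ > λ ⇔ c > λ/μ.
λ/μ = 27.94/12.63 = 2.2122
Minimum integer c = ⌊2.2122⌋ + 1 = 3
Check: 3·12.63 = 37.89 > 27.94, while 2·12.63 = 25.26 ≤ 27.94

Final: 3 servers


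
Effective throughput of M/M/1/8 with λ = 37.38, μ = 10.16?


ρ = 3.6791; P_K = (1−ρ)ρ^8/(1−ρ^9) = 0.728203
λ_eff = λ(1 − P_K) = 37.38·(1 − 0.728203) = 37.38·0.271797 = 10.1598 /hr

Final: 10.1598 /hr


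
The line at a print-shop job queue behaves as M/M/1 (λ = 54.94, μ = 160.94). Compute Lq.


ρ = 54.94/160.94 = 0.3414
Lq = ρ²/(1−ρ) = 0.1165/0.6586 = 0.1769

Final: 0.1769


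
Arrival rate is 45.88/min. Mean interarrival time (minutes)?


Mean interarrival time = 1/λ = 1/45.88 minute = 0.02180 minute
In minutes: 0.02180 × 1 = 0.02180 min

Final: 0.02180 min


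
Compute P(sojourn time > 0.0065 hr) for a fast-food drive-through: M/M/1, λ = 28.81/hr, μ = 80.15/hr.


W ~ Exponential(μ−λ) for M/M/1.
μ − λ = 80.15 − 28.81 = 51.3400
P(W > t) = e^{−(μ−λ)t} = e^{−0.3337} = 0.716261

Final: 0.716261


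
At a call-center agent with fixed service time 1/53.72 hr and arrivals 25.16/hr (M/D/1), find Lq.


ρ = 25.16/53.72 = 0.4684
M/D/1: Lq = ρ²/(2(1−ρ)) = 0.2194/(2·0.5316) = 0.20630

Final: 0.20630


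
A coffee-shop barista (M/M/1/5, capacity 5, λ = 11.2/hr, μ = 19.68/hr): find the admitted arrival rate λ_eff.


ρ = 0.5691; P_K = (1−ρ)ρ^5/(1−ρ^6) = 0.026629
λ_eff = λ(1 − P_K) = 11.2·(1 − 0.026629) = 11.2·0.973371 = 10.9018 /hr

Final: 10.9018 /hr


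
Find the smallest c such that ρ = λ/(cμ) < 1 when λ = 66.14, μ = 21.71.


Stability requires cμ > λ ⇔ c > λ/μ.
λ/μ = 66.14/21.71 = 3.0465
Minimum integer c = ⌊3.0465⌋ + 1 = 4
Check: 4·21.71 = 86.84 > 66.14, while 3·21.71 = 65.13 ≤ 66.14

Final: 4 servers
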